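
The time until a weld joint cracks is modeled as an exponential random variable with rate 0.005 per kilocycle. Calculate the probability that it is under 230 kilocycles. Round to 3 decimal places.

P(X ≤ 230) = 1 − e^(−λ·230) = 1 − e^(−1.15) ≈ 0.683.

0.683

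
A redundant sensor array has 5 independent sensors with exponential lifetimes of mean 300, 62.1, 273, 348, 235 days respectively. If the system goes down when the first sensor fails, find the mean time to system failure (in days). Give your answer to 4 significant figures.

The first failure time is exponential with rate Σλ_i = 1/300 + 1/62.1 + 1/273 + 1/348 + 1/235 = 0.0302283 per day.
E[min] = 1/Σλ = 1/0.0302283 = 33.0816 days.

33.08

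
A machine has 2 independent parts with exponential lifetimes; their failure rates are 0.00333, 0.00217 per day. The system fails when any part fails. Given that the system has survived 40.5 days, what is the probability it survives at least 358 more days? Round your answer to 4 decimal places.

0.1396

Time to first failure ~ Exp(Σλ) with Σλ = 0.0055.
By memorylessness, P(T > 40.5+358 | T > 40.5) = P(T > 358) = e^(−0.0055·358) ≈ 0.1396.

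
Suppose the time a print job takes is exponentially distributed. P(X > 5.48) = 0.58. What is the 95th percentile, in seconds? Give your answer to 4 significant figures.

e^(−λ·5.48) = 0.58 ⇒ λ = −ln(0.58)/5.48 = 0.0994028.
95th percentile: 1 − e^(−λt) = 0.95, t = −ln(0.05)/λ = 30.1373 seconds.

30.14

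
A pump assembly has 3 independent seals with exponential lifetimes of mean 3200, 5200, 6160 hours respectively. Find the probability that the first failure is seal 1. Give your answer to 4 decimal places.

0.4684

Rates: λ_i = 1/mean_i → 0.0003125, 0.000192308, 0.000162338; Σλ = 0.000667145.
P(seal 1 first) = λ_1/Σλ = 0.0003125/0.000667145 ≈ 0.4684.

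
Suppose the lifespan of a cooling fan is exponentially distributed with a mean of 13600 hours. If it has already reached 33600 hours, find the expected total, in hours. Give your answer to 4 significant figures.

47200

The rate is λ = 1/13600 = 0.0000735294 per hour.
By memorylessness, E[X | X > 33600] = 33600 + 1/λ = 33600 + 13600 = 47200 hours.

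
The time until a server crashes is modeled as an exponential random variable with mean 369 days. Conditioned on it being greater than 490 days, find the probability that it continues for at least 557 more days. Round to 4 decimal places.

The rate is λ = 1/369 = 0.00271003 per day.
P(X > s+t | X > s) = e^(−λ(s+t))/e^(−λs) = e^(−λt), independent of s = 490.
P(X > 557) = e^(−1.5095) ≈ 0.2210.

0.2210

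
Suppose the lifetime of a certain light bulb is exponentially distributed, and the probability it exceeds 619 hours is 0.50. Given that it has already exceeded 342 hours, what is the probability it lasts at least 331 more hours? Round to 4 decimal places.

0.6903

From e^(−λ·619) = 0.50, λ = −ln(0.50)/619 = 0.00111979.
Memoryless: P(X > 342+331 | X > 342) = P(X > 331) = e^(−0.00111979·331) ≈ 0.6903.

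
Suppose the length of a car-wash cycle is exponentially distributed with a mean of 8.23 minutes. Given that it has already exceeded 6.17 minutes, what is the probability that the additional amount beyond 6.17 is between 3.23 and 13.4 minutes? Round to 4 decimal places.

0.4791

The rate is λ = 1/8.23 = 0.121507 per minute.
Memoryless: the residual past 6.17 is again Exp(λ).
P(3.23 < residual < 13.4) = e^(−λ·3.23) − e^(−λ·13.4) = 0.67539 − 0.19628 ≈ 0.4791.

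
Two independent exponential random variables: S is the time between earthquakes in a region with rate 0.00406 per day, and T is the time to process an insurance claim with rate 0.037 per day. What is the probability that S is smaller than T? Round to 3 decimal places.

0.099

λ_1 = 0.00406, λ_2 = 0.037.
For independent exponentials, P(S < T) = λ_1/(λ_1+λ_2) = 0.00406/0.04106 ≈ 0.099.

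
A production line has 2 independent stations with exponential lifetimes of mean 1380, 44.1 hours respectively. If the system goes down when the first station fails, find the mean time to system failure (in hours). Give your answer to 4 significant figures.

The first failure time is exponential with rate Σλ_i = 1/1380 + 1/44.1 = 0.0234004 per hour.
E[min] = 1/Σλ = 1/0.0234004 = 42.7344 hours.

42.73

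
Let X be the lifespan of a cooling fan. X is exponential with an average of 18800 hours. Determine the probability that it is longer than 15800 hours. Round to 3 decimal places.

The rate is λ = 1/18800 = 0.0000531915 per hour.
P(X > 15800) = e^(−λ·15800) = e^(−0.84043) ≈ 0.432.

0.432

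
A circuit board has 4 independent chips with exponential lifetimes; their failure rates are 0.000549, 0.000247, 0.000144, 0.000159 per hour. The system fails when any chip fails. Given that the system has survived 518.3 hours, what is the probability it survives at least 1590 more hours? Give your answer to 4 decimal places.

0.1742

Time to first failure ~ Exp(Σλ) with Σλ = 0.001099.
By memorylessness, P(T > 518.3+1590 | T > 518.3) = P(T > 1590) = e^(−0.001099·1590) ≈ 0.1742.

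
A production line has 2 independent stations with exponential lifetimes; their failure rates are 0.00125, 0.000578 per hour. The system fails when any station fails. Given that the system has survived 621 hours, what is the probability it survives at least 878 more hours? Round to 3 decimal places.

Time to first failure ~ Exp(Σλ) with Σλ = 0.001828.
By memorylessness, P(T > 621+878 | T > 621) = P(T > 878) = e^(−0.001828·878) ≈ 0.201.

0.201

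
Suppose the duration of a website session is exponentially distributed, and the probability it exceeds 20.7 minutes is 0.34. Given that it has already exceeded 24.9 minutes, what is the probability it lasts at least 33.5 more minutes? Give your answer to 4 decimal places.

0.1745

From e^(−λ·20.7) = 0.34, λ = −ln(0.34)/20.7 = 0.0521164.
Memoryless: P(X > 24.9+33.5 | X > 24.9) = P(X > 33.5) = e^(−0.0521164·33.5) ≈ 0.1745.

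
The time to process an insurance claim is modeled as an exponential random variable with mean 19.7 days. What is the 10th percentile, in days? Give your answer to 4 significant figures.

2.076

The rate is λ = 1/19.7 = 0.0507614 per day.
Set 1 − e^(−λt) = 0.1, so t = −ln(0.9)/λ = 0.10536/0.0507614 ≈ 2.0756 days.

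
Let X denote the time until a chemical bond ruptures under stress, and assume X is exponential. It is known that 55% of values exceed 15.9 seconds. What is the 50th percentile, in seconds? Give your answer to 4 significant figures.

e^(−λ·15.9) = 0.55 ⇒ λ = −ln(0.55)/15.9 = 0.0375998.
50th percentile: 1 − e^(−λt) = 0.5, t = −ln(0.5)/λ = 18.4349 seconds.

18.43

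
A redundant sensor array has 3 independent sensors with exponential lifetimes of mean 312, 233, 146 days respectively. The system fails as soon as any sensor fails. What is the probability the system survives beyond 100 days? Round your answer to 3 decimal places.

The first failure time is exponential with rate Σλ_i = 1/312 + 1/233 + 1/146 = 0.0143463 per day.
P(min > 100) = e^(−0.0143463·100) = e^(−1.4346) ≈ 0.238.

0.238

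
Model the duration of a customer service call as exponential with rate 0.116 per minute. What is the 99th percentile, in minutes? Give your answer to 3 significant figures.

39.7

Set 1 − e^(−λt) = 0.99, so t = −ln(0.01)/λ = 4.6052/0.116 ≈ 39.6997 minutes.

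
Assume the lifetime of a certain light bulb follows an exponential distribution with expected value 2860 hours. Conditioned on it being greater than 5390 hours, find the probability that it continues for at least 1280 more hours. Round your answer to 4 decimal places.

0.6392

The rate is λ = 1/2860 = 0.00034965 per hour.
By the memoryless property, P(X > 5390+1280 | X > 5390) = P(X > 1280).
P(X > 1280) = e^(−0.44755) ≈ 0.6392.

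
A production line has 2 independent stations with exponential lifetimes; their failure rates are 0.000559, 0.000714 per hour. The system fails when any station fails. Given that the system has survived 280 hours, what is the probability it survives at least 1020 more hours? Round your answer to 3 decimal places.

0.273

Time to first failure ~ Exp(Σλ) with Σλ = 0.001273.
By memorylessness, P(T > 280+1020 | T > 280) = P(T > 1020) = e^(−0.001273·1020) ≈ 0.273.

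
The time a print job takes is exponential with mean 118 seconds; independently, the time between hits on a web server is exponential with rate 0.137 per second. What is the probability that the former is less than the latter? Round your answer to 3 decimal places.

0.058

λ_1 = 1/118 = 0.00847458, λ_2 = 0.137.
For independent exponentials, P(the former < the latter) = λ_1/(λ_1+λ_2) = 0.00847458/0.145475 ≈ 0.058.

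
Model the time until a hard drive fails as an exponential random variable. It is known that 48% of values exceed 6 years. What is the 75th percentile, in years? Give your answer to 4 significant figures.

e^(−λ·6) = 0.48 ⇒ λ = −ln(0.48)/6 = 0.122328.
75th percentile: 1 − e^(−λt) = 0.75, t = −ln(0.25)/λ = 11.3326 years.

11.33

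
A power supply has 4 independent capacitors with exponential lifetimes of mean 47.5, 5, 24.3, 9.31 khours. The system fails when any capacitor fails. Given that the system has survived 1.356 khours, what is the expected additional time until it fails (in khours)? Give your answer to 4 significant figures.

2.706

First-failure rate Σλ = 1/47.5 + 1/5 + 1/24.3 + 1/9.31 = 0.369616.
By memorylessness the expected residual is 1/Σλ = 2.70551 khours, regardless of the 1.356 already elapsed.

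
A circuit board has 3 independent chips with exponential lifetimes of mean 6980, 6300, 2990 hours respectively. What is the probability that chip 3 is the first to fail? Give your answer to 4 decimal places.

Rates: λ_i = 1/mean_i → 0.000143266, 0.00015873, 0.000334448; Σλ = 0.000636445.
P(chip 3 first) = λ_3/Σλ = 0.000334448/0.000636445 ≈ 0.5255.

0.5255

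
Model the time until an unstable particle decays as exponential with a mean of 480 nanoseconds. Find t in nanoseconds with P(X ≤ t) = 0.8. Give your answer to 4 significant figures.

772.5

The rate is λ = 1/480 = 0.00208333 per nanosecond.
Set 1 − e^(−λt) = 0.8, so t = −ln(0.2)/λ = 1.6094/0.00208333 ≈ 772.53 nanoseconds.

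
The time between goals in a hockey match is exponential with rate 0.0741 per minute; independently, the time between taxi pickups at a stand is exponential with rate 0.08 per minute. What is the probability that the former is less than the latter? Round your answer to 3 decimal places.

0.481

λ_1 = 0.0741, λ_2 = 0.08.
For independent exponentials, P(the former < the latter) = λ_1/(λ_1+λ_2) = 0.0741/0.1541 ≈ 0.481.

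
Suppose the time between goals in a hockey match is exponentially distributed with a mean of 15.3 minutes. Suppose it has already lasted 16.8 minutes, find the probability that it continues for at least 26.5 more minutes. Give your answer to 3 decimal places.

0.177

The rate is λ = 1/15.3 = 0.0653595 per minute.
The exponential is memoryless, so the remaining time is again Exp(λ): the condition X > 16.8 is irrelevant.
P(X > 26.5) = e^(−1.732) ≈ 0.177.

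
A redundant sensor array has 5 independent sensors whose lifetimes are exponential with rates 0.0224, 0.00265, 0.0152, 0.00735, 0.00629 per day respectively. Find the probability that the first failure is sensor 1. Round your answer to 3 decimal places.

0.416

The time to first failure is exponential with rate Σλ = 0.0224 + 0.00265 + 0.0152 + 0.00735 + 0.00629 = 0.05389.
P(sensor 1 first) = λ_1/Σλ = 0.0224/0.05389 ≈ 0.416.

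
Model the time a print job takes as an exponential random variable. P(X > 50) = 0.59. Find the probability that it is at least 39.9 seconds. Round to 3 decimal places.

0.656

e^(−λ·50) = 0.59 ⇒ λ = −ln(0.59)/50 = 0.0105527.
P(X > 39.9) = e^(−0.0105527·39.9) = e^(−0.42105) ≈ 0.656.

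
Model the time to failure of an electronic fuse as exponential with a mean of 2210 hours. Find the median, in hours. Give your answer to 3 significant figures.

1530

The rate is λ = 1/2210 = 0.000452489 per hour.
Set 1 − e^(−λt) = 0.5, so t = −ln(0.5)/λ = 0.69315/0.000452489 ≈ 1531.86 hours.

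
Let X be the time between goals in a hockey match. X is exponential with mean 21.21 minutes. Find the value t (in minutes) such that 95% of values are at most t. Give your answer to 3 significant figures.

The rate is λ = 1/21.21 = 0.0471476 per minute.
Set 1 − e^(−λt) = 0.95, so t = −ln(0.05)/λ = 2.9957/0.0471476 ≈ 63.5395 minutes.

63.5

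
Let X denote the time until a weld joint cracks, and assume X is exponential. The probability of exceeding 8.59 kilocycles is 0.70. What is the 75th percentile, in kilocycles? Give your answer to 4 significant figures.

33.39

e^(−λ·8.59) = 0.70 ⇒ λ = −ln(0.70)/8.59 = 0.0415221.
75th percentile: 1 − e^(−λt) = 0.75, t = −ln(0.25)/λ = 33.3869 kilocycles.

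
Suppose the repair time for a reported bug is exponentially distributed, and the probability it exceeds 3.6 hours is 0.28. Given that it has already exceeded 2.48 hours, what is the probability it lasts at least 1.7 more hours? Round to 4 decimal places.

0.5482

From e^(−λ·3.6) = 0.28, λ = −ln(0.28)/3.6 = 0.353602.
Memoryless: P(X > 2.48+1.7 | X > 2.48) = P(X > 1.7) = e^(−0.353602·1.7) ≈ 0.5482.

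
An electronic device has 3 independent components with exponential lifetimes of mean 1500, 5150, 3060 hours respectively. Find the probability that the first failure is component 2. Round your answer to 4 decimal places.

Rates: λ_i = 1/mean_i → 0.000666667, 0.000194175, 0.000326797; Σλ = 0.00118764.
P(component 2 first) = λ_2/Σλ = 0.000194175/0.00118764 ≈ 0.1635.

0.1635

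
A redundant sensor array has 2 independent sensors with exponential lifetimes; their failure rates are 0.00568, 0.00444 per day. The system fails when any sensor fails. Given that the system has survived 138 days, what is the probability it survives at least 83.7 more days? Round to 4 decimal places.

Time to first failure ~ Exp(Σλ) with Σλ = 0.01012.
By memorylessness, P(T > 138+83.7 | T > 138) = P(T > 83.7) = e^(−0.01012·83.7) ≈ 0.4287.

0.4287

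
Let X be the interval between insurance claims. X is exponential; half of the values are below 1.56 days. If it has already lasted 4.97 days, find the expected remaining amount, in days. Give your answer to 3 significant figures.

For an exponential, median = ln(2)/λ, so λ = ln 2 / 1.56 = 0.444325 per day.
By memorylessness, the remaining amount past any threshold is again Exp(λ) with mean 1/λ = 2.2506 days.

2.25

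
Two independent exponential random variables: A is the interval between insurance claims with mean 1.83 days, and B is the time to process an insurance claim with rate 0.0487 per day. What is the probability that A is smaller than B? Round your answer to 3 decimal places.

0.918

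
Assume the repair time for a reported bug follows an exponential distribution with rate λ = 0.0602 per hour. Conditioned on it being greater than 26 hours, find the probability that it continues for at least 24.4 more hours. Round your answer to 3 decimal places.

P(X > s+t | X > s) = e^(−λ(s+t))/e^(−λs) = e^(−λt), independent of s = 26.
P(X > 24.4) = e^(−1.4689) ≈ 0.230.

0.230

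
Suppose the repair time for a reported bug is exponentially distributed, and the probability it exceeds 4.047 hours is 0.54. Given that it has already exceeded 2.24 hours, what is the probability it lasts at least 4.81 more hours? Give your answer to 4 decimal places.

0.4808

From e^(−λ·4.047) = 0.54, λ = −ln(0.54)/4.047 = 0.152258.
Memoryless: P(X > 2.24+4.81 | X > 2.24) = P(X > 4.81) = e^(−0.152258·4.81) ≈ 0.4808.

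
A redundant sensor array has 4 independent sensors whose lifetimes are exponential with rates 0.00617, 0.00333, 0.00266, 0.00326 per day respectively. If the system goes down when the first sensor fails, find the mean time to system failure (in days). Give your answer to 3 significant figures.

64.9

The time to first failure is exponential with rate Σλ = 0.00617 + 0.00333 + 0.00266 + 0.00326 = 0.01542.
E[min] = 1/Σλ = 1/0.01542 = 64.8508 days.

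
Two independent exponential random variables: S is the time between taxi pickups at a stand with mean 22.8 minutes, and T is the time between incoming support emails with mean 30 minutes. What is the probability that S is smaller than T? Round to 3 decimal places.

0.568

λ_1 = 1/22.8 = 0.0438596, λ_2 = 1/30 = 0.0333333.
For independent exponentials, P(S < T) = λ_1/(λ_1+λ_2) = 0.0438596/0.077193 ≈ 0.568.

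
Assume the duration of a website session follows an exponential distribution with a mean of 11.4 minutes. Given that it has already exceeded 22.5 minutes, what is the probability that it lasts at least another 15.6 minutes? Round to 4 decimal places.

The rate is λ = 1/11.4 = 0.0877193 per minute.
By the memoryless property, P(X > 22.5+15.6 | X > 22.5) = P(X > 15.6).
P(X > 15.6) = e^(−1.3684) ≈ 0.2545.

0.2545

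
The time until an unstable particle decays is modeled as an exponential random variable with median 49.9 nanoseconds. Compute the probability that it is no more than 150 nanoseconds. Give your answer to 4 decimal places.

0.8755

For an exponential, median = ln(2)/λ, so λ = ln 2 / 49.9 = 0.0138907 per nanosecond.
P(X ≤ 150) = 1 − e^(−λ·150) = 1 − e^(−2.0836) ≈ 0.8755.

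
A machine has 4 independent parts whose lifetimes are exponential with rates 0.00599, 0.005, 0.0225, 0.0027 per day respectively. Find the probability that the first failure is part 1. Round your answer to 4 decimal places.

The time to first failure is exponential with rate Σλ = 0.00599 + 0.005 + 0.0225 + 0.0027 = 0.03619.
P(part 1 first) = λ_1/Σλ = 0.00599/0.03619 ≈ 0.1655.

0.1655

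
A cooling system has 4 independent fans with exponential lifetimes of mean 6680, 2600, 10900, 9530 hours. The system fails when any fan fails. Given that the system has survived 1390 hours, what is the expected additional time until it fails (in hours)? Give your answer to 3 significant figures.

1370

First-failure rate Σλ = 1/6680 + 1/2600 + 1/10900 + 1/9530 = 0.000730991.
By memorylessness the expected residual is 1/Σλ = 1368.01 hours, regardless of the 1390 already elapsed.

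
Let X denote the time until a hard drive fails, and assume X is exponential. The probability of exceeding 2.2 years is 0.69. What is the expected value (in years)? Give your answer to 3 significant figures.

5.93

e^(−λ·2.2) = 0.69 ⇒ λ = −ln(0.69)/2.2 = 0.168665.
Mean = 1/λ = 5.9289 years.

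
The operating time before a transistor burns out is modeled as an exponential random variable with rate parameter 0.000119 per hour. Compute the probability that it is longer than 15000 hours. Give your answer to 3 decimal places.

0.168

P(X > 15000) = e^(−λ·15000) = e^(−1.785) ≈ 0.168.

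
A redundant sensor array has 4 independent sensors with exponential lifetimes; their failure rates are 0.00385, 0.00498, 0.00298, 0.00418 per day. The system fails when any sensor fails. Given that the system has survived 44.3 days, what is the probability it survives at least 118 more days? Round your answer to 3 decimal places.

0.152

Time to first failure ~ Exp(Σλ) with Σλ = 0.01599.
By memorylessness, P(T > 44.3+118 | T > 44.3) = P(T > 118) = e^(−0.01599·118) ≈ 0.152.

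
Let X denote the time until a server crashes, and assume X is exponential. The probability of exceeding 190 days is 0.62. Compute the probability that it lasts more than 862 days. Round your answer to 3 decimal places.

e^(−λ·190) = 0.62 ⇒ λ = −ln(0.62)/190 = 0.00251598.
P(X > 862) = e^(−0.00251598·862) = e^(−2.1688) ≈ 0.114.

0.114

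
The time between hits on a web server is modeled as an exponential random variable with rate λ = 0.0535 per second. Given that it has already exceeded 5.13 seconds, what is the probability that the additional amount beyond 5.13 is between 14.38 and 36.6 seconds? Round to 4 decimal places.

0.3222

Memoryless: the residual past 5.13 is again Exp(λ).
P(14.38 < residual < 36.6) = e^(−λ·14.38) − e^(−λ·36.6) = 0.46332 − 0.14113 ≈ 0.3222.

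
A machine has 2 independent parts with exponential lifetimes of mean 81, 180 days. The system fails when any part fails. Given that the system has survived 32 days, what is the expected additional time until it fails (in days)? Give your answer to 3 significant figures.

55.9

First-failure rate Σλ = 1/81 + 1/180 = 0.0179012.
By memorylessness the expected residual is 1/Σλ = 55.8621 days, regardless of the 32 already elapsed.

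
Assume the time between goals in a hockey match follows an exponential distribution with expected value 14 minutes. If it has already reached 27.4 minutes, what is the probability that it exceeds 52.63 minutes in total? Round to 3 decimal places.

0.165

The rate is λ = 1/14 = 0.0714286 per minute.
By the memoryless property, P(X > 27.4+25.23 | X > 27.4) = P(X > 25.23).
P(X > 25.23) = e^(−1.8021) ≈ 0.165.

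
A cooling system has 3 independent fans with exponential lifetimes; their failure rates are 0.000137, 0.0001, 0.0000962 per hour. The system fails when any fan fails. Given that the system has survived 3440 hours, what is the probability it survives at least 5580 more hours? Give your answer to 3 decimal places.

0.156

Time to first failure ~ Exp(Σλ) with Σλ = 0.0003332.
By memorylessness, P(T > 3440+5580 | T > 3440) = P(T > 5580) = e^(−0.0003332·5580) ≈ 0.156.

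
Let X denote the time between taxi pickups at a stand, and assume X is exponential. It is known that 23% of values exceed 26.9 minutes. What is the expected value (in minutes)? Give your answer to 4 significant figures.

e^(−λ·26.9) = 0.23 ⇒ λ = −ln(0.23)/26.9 = 0.0546348.
Mean = 1/λ = 18.3034 minutes.

18.30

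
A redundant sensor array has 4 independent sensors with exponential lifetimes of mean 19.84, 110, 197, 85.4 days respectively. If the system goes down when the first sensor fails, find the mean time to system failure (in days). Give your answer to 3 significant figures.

The first failure time is exponential with rate Σλ_i = 1/19.84 + 1/110 + 1/197 + 1/85.4 = 0.0762799 per day.
E[min] = 1/Σλ = 1/0.0762799 = 13.1096 days.

13.1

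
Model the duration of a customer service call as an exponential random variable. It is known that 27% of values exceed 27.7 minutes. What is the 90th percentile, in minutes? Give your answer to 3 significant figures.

e^(−λ·27.7) = 0.27 ⇒ λ = −ln(0.27)/27.7 = 0.0472684.
90th percentile: 1 − e^(−λt) = 0.9, t = −ln(0.1)/λ = 48.713 minutes.

48.7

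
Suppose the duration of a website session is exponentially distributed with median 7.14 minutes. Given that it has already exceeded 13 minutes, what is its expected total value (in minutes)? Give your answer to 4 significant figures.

For an exponential, median = ln(2)/λ, so λ = ln 2 / 7.14 = 0.0970794 per minute.
By memorylessness, E[X | X > 13] = 13 + 1/λ = 13 + 10.3008 = 23.3008 minutes.

23.30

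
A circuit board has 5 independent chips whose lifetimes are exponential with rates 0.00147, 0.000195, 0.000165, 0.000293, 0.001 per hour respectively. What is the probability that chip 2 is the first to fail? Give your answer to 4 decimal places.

The time to first failure is exponential with rate Σλ = 0.00147 + 0.000195 + 0.000165 + 0.000293 + 0.001 = 0.003123.
P(chip 2 first) = λ_2/Σλ = 0.000195/0.003123 ≈ 0.0624.

0.0624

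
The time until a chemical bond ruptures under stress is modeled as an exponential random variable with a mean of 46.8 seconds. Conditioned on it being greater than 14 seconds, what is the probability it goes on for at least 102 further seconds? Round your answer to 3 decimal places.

0.113

The rate is λ = 1/46.8 = 0.0213675 per second.
P(X > s+t | X > s) = e^(−λ(s+t))/e^(−λs) = e^(−λt), independent of s = 14.
P(X > 102) = e^(−2.1795) ≈ 0.113.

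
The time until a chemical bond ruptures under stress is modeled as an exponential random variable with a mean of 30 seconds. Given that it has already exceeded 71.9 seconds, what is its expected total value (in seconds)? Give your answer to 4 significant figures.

101.9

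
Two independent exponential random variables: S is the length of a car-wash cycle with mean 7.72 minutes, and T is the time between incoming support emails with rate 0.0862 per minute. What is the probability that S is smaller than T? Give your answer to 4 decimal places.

λ_1 = 1/7.72 = 0.129534, λ_2 = 0.0862.
For independent exponentials, P(S < T) = λ_1/(λ_1+λ_2) = 0.129534/0.215734 ≈ 0.6004.

0.6004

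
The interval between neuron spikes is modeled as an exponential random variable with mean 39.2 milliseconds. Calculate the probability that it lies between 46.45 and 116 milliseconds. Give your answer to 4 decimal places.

0.2539

The rate is λ = 1/39.2 = 0.0255102 per millisecond.
P(46.45 < X < 116) = e^(−λ·46.45) − e^(−λ·116) = 0.30576 − 0.05186 ≈ 0.2539.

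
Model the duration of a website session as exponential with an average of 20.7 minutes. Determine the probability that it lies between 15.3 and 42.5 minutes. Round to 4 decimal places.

0.3492

The rate is λ = 1/20.7 = 0.0483092 per minute.
P(15.3 < X < 42.5) = e^(−λ·15.3) − e^(−λ·42.5) = 0.47753 − 0.12833 ≈ 0.3492.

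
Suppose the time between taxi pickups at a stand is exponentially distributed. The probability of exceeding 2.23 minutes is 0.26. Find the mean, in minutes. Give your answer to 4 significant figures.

e^(−λ·2.23) = 0.26 ⇒ λ = −ln(0.26)/2.23 = 0.604069.
Mean = 1/λ = 1.65544 minutes.

1.655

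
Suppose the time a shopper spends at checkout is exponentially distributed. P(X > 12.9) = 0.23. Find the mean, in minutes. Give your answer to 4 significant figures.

e^(−λ·12.9) = 0.23 ⇒ λ = −ln(0.23)/12.9 = 0.113928.
Mean = 1/λ = 8.77745 minutes.

8.777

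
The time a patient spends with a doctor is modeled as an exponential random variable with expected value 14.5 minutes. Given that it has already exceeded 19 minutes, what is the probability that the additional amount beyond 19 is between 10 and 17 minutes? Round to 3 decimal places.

0.192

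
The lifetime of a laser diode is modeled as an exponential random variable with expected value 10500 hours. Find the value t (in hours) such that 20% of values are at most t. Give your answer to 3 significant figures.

2340

The rate is λ = 1/10500 = 0.0000952381 per hour.
Set 1 − e^(−λt) = 0.2, so t = −ln(0.8)/λ = 0.22314/0.0000952381 ≈ 2343.01 hours.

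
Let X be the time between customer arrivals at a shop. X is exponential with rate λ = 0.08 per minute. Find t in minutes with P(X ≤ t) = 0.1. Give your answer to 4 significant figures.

Set 1 − e^(−λt) = 0.1, so t = −ln(0.9)/λ = 0.10536/0.08 ≈ 1.31701 minutes.

1.317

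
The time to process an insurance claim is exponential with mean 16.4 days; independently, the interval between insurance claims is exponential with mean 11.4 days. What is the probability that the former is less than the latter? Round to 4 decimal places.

0.4101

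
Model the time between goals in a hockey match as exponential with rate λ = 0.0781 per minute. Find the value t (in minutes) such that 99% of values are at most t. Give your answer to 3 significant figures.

Set 1 − e^(−λt) = 0.99, so t = −ln(0.01)/λ = 4.6052/0.0781 ≈ 58.965 minutes.

59.0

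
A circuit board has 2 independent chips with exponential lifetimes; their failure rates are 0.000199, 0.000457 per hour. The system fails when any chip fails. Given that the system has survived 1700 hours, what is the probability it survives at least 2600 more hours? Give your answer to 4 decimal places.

0.1817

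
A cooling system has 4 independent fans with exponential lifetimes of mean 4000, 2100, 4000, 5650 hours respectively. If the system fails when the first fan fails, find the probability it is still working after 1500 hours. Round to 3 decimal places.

The first failure time is exponential with rate Σλ_i = 1/4000 + 1/2100 + 1/4000 + 1/5650 = 0.00115318 per hour.
P(min > 1500) = e^(−0.00115318·1500) = e^(−1.7298) ≈ 0.177.

0.177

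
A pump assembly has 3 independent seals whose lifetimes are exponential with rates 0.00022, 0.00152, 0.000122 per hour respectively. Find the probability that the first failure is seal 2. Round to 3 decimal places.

0.816

The time to first failure is exponential with rate Σλ = 0.00022 + 0.00152 + 0.000122 = 0.001862.
P(seal 2 first) = λ_2/Σλ = 0.00152/0.001862 ≈ 0.816.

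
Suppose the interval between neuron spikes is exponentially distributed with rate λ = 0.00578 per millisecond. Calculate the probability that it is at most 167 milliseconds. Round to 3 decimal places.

0.619

P(X ≤ 167) = 1 − e^(−λ·167) = 1 − e^(−0.96526) ≈ 0.619.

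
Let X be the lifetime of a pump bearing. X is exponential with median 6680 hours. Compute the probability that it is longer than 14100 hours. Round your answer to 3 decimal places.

0.232

For an exponential, median = ln(2)/λ, so λ = ln 2 / 6680 = 0.000103765 per hour.
P(X > 14100) = e^(−λ·14100) = e^(−1.4631) ≈ 0.232.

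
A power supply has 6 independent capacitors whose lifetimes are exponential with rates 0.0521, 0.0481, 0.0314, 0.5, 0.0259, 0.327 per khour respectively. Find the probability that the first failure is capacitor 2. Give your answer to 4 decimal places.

0.0489

The time to first failure is exponential with rate Σλ = 0.0521 + 0.0481 + 0.0314 + 0.5 + 0.0259 + 0.327 = 0.9845.
P(capacitor 2 first) = λ_2/Σλ = 0.0481/0.9845 ≈ 0.0489.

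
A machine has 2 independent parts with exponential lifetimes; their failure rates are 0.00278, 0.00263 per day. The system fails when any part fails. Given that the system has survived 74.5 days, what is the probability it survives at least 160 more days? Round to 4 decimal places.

0.4208

Time to first failure ~ Exp(Σλ) with Σλ = 0.00541.
By memorylessness, P(T > 74.5+160 | T > 74.5) = P(T > 160) = e^(−0.00541·160) ≈ 0.4208.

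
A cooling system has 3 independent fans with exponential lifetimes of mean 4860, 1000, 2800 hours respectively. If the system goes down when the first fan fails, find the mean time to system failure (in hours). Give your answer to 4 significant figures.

The first failure time is exponential with rate Σλ_i = 1/4860 + 1/1000 + 1/2800 = 0.0015629 per hour.
E[min] = 1/Σλ = 1/0.0015629 = 639.834 hours.

639.8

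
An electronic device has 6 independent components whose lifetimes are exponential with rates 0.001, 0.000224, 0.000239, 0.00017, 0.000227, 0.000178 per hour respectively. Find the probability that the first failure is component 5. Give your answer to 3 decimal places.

The time to first failure is exponential with rate Σλ = 0.001 + 0.000224 + 0.000239 + 0.00017 + 0.000227 + 0.000178 = 0.002038.
P(component 5 first) = λ_5/Σλ = 0.000227/0.002038 ≈ 0.111.

0.111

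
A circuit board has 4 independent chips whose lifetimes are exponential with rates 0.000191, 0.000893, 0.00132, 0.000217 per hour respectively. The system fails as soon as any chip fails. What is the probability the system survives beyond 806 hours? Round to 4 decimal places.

The time to first failure is exponential with rate Σλ = 0.000191 + 0.000893 + 0.00132 + 0.000217 = 0.002621.
P(min > 806) = e^(−0.002621·806) = e^(−2.1125) ≈ 0.1209.

0.1209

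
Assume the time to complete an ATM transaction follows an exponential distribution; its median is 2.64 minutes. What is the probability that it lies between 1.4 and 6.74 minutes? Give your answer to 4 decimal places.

0.5220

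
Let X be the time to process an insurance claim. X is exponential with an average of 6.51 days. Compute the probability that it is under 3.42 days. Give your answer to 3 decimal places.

The rate is λ = 1/6.51 = 0.15361 per day.
P(X ≤ 3.42) = 1 − e^(−λ·3.42) = 1 − e^(−0.52535) ≈ 0.409.

0.409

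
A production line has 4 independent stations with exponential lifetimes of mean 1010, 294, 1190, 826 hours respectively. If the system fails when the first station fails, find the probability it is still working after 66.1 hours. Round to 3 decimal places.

0.653

The first failure time is exponential with rate Σλ_i = 1/1010 + 1/294 + 1/1190 + 1/826 = 0.00644245 per hour.
P(min > 66.1) = e^(−0.00644245·66.1) = e^(−0.42585) ≈ 0.653.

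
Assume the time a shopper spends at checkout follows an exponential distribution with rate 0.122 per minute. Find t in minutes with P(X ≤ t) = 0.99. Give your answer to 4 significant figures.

Set 1 − e^(−λt) = 0.99, so t = −ln(0.01)/λ = 4.6052/0.122 ≈ 37.7473 minutes.

37.75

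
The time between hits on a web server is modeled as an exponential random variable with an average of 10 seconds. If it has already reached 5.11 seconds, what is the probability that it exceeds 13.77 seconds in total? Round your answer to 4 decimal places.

The rate is λ = 1/10 = 0.1 per second.
By the memoryless property, P(X > 5.11+8.66 | X > 5.11) = P(X > 8.66).
P(X > 8.66) = e^(−0.866) ≈ 0.4206.

0.4206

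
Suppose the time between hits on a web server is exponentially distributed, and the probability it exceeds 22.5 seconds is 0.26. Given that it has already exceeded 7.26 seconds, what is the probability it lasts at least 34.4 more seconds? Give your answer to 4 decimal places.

0.1275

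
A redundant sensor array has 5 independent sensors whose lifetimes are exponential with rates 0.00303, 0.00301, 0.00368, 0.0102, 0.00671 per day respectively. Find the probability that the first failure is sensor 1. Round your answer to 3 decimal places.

The time to first failure is exponential with rate Σλ = 0.00303 + 0.00301 + 0.00368 + 0.0102 + 0.00671 = 0.02663.
P(sensor 1 first) = λ_1/Σλ = 0.00303/0.02663 ≈ 0.114.

0.114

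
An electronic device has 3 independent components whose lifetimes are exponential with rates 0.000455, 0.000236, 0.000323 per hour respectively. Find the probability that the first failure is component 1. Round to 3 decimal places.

0.449

The time to first failure is exponential with rate Σλ = 0.000455 + 0.000236 + 0.000323 = 0.001014.
P(component 1 first) = λ_1/Σλ = 0.000455/0.001014 ≈ 0.449.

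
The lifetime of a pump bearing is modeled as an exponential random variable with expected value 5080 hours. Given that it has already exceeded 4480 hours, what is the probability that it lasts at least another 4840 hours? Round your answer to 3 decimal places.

0.386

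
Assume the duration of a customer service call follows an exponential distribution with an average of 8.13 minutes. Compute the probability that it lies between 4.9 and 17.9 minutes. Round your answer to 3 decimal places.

0.437

The rate is λ = 1/8.13 = 0.123001 per minute.
P(4.9 < X < 17.9) = e^(−λ·4.9) − e^(−λ·17.9) = 0.54733 − 0.11061 ≈ 0.437.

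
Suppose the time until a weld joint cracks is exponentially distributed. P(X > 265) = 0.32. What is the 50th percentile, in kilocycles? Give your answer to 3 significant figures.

161

e^(−λ·265) = 0.32 ⇒ λ = −ln(0.32)/265 = 0.00429975.
50th percentile: 1 − e^(−λt) = 0.5, t = −ln(0.5)/λ = 161.206 kilocycles.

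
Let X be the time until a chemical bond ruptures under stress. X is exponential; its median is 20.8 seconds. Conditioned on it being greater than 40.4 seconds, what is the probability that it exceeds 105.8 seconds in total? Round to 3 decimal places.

0.113

For an exponential, median = ln(2)/λ, so λ = ln 2 / 20.8 = 0.0333244 per second.
P(X > s+t | X > s) = e^(−λ(s+t))/e^(−λs) = e^(−λt), independent of s = 40.4.
P(X > 65.4) = e^(−2.1794) ≈ 0.113.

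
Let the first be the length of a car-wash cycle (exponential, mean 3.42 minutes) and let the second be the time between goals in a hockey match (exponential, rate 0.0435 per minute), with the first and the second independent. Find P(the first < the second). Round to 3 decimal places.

λ_1 = 1/3.42 = 0.292398, λ_2 = 0.0435.
For independent exponentials, P(the first < the second) = λ_1/(λ_1+λ_2) = 0.292398/0.335898 ≈ 0.870.

0.870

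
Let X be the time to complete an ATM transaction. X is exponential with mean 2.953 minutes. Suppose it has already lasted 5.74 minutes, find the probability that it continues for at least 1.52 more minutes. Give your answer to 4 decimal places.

The rate is λ = 1/2.953 = 0.338639 per minute.
By the memoryless property, P(X > 5.74+1.52 | X > 5.74) = P(X > 1.52).
P(X > 1.52) = e^(−0.51473) ≈ 0.5977.

0.5977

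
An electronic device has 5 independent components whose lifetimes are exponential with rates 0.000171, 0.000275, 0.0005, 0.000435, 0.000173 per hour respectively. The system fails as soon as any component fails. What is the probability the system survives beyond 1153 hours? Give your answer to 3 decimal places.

The time to first failure is exponential with rate Σλ = 0.000171 + 0.000275 + 0.0005 + 0.000435 + 0.000173 = 0.001554.
P(min > 1153) = e^(−0.001554·1153) = e^(−1.7918) ≈ 0.167.

0.167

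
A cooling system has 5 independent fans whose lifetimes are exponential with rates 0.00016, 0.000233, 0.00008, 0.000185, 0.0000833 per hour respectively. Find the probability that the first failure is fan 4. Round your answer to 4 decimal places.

The time to first failure is exponential with rate Σλ = 0.00016 + 0.000233 + 0.00008 + 0.000185 + 0.0000833 = 0.0007413.
P(fan 4 first) = λ_4/Σλ = 0.000185/0.0007413 ≈ 0.2496.

0.2496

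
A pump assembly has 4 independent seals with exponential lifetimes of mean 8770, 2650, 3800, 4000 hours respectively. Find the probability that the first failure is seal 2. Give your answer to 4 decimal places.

Rates: λ_i = 1/mean_i → 0.000114025, 0.000377358, 0.000263158, 0.00025; Σλ = 0.00100454.
P(seal 2 first) = λ_2/Σλ = 0.000377358/0.00100454 ≈ 0.3757.

0.3757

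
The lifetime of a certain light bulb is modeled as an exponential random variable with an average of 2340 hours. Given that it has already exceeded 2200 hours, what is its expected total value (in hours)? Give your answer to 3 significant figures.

4540

The rate is λ = 1/2340 = 0.00042735 per hour.
By memorylessness, E[X | X > 2200] = 2200 + 1/λ = 2200 + 2340 = 4540 hours.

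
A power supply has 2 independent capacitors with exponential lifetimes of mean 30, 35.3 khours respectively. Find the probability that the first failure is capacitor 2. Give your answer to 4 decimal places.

0.4594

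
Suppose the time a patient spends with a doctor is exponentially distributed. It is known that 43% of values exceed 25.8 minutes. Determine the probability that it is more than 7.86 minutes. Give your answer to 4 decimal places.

e^(−λ·25.8) = 0.43 ⇒ λ = −ln(0.43)/25.8 = 0.032712.
P(X > 7.86) = e^(−0.032712·7.86) = e^(−0.25712) ≈ 0.7733.

0.7733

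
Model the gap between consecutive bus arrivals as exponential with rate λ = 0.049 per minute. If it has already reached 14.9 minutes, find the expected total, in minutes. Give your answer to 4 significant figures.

By memorylessness, E[X | X > 14.9] = 14.9 + 1/λ = 14.9 + 20.4082 = 35.3082 minutes.

35.31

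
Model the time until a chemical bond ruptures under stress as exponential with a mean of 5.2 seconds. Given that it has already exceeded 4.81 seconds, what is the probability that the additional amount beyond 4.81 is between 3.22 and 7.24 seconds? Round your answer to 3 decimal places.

The rate is λ = 1/5.2 = 0.192308 per second.
Memoryless: the residual past 4.81 is again Exp(λ).
P(3.22 < residual < 7.24) = e^(−λ·3.22) − e^(−λ·7.24) = 0.53836 − 0.24850 ≈ 0.290.

0.290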